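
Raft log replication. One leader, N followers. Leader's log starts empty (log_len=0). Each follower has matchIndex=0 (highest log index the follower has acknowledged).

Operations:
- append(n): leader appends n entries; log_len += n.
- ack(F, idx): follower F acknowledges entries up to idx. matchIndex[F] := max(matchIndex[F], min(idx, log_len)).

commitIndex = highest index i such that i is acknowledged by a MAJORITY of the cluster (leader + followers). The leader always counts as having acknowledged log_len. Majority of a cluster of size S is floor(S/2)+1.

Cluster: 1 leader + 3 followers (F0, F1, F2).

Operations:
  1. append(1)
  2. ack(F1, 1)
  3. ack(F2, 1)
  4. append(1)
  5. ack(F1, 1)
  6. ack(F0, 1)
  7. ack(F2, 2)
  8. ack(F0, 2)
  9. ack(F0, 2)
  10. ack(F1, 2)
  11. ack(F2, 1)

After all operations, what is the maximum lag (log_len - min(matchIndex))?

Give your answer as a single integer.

Answer: 0

Derivation:
Op 1: append 1 -> log_len=1
Op 2: F1 acks idx 1 -> match: F0=0 F1=1 F2=0; commitIndex=0
Op 3: F2 acks idx 1 -> match: F0=0 F1=1 F2=1; commitIndex=1
Op 4: append 1 -> log_len=2
Op 5: F1 acks idx 1 -> match: F0=0 F1=1 F2=1; commitIndex=1
Op 6: F0 acks idx 1 -> match: F0=1 F1=1 F2=1; commitIndex=1
Op 7: F2 acks idx 2 -> match: F0=1 F1=1 F2=2; commitIndex=1
Op 8: F0 acks idx 2 -> match: F0=2 F1=1 F2=2; commitIndex=2
Op 9: F0 acks idx 2 -> match: F0=2 F1=1 F2=2; commitIndex=2
Op 10: F1 acks idx 2 -> match: F0=2 F1=2 F2=2; commitIndex=2
Op 11: F2 acks idx 1 -> match: F0=2 F1=2 F2=2; commitIndex=2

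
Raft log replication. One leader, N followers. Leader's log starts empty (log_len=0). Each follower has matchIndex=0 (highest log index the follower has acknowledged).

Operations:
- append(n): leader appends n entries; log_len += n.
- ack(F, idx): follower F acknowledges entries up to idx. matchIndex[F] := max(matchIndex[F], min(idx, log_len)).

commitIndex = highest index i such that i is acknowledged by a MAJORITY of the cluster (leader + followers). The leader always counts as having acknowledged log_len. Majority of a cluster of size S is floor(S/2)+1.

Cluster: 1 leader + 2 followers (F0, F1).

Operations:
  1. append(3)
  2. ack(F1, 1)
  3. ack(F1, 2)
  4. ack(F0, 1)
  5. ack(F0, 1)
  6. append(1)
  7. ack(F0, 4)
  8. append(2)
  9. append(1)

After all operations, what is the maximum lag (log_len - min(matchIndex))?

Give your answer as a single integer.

Op 1: append 3 -> log_len=3
Op 2: F1 acks idx 1 -> match: F0=0 F1=1; commitIndex=1
Op 3: F1 acks idx 2 -> match: F0=0 F1=2; commitIndex=2
Op 4: F0 acks idx 1 -> match: F0=1 F1=2; commitIndex=2
Op 5: F0 acks idx 1 -> match: F0=1 F1=2; commitIndex=2
Op 6: append 1 -> log_len=4
Op 7: F0 acks idx 4 -> match: F0=4 F1=2; commitIndex=4
Op 8: append 2 -> log_len=6
Op 9: append 1 -> log_len=7

Answer: 5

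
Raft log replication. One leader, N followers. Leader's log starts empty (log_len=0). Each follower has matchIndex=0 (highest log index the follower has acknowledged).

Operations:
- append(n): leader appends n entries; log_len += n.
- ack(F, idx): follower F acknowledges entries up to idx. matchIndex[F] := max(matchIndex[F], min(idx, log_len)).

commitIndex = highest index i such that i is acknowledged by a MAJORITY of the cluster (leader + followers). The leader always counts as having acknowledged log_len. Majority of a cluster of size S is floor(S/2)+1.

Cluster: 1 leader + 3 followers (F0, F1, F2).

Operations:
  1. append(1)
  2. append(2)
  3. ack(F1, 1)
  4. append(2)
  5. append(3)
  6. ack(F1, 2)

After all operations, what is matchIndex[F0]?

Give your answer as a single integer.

Answer: 0

Derivation:
Op 1: append 1 -> log_len=1
Op 2: append 2 -> log_len=3
Op 3: F1 acks idx 1 -> match: F0=0 F1=1 F2=0; commitIndex=0
Op 4: append 2 -> log_len=5
Op 5: append 3 -> log_len=8
Op 6: F1 acks idx 2 -> match: F0=0 F1=2 F2=0; commitIndex=0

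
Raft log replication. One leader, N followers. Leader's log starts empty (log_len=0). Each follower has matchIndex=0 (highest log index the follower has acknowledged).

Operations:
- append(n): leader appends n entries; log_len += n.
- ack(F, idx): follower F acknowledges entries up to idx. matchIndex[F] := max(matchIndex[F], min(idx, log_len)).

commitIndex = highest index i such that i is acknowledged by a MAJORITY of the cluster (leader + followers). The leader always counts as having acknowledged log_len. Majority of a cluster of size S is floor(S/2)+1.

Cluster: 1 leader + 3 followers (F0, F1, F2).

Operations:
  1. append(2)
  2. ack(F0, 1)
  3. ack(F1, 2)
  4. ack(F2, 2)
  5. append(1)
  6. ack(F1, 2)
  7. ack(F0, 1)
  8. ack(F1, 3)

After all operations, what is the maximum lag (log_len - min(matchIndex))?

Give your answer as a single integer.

Op 1: append 2 -> log_len=2
Op 2: F0 acks idx 1 -> match: F0=1 F1=0 F2=0; commitIndex=0
Op 3: F1 acks idx 2 -> match: F0=1 F1=2 F2=0; commitIndex=1
Op 4: F2 acks idx 2 -> match: F0=1 F1=2 F2=2; commitIndex=2
Op 5: append 1 -> log_len=3
Op 6: F1 acks idx 2 -> match: F0=1 F1=2 F2=2; commitIndex=2
Op 7: F0 acks idx 1 -> match: F0=1 F1=2 F2=2; commitIndex=2
Op 8: F1 acks idx 3 -> match: F0=1 F1=3 F2=2; commitIndex=2

Answer: 2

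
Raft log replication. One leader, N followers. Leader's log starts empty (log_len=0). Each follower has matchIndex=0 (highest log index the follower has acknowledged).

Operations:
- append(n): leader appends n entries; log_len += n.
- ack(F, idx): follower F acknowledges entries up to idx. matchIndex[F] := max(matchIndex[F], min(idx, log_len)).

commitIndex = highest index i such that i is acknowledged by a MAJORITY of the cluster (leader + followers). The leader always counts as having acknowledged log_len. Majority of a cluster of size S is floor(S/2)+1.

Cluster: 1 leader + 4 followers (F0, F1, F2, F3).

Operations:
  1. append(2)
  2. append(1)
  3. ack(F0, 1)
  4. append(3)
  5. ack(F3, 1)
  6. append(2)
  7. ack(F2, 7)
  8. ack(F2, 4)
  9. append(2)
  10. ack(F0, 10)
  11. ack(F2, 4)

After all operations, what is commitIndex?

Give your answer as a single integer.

Answer: 7

Derivation:
Op 1: append 2 -> log_len=2
Op 2: append 1 -> log_len=3
Op 3: F0 acks idx 1 -> match: F0=1 F1=0 F2=0 F3=0; commitIndex=0
Op 4: append 3 -> log_len=6
Op 5: F3 acks idx 1 -> match: F0=1 F1=0 F2=0 F3=1; commitIndex=1
Op 6: append 2 -> log_len=8
Op 7: F2 acks idx 7 -> match: F0=1 F1=0 F2=7 F3=1; commitIndex=1
Op 8: F2 acks idx 4 -> match: F0=1 F1=0 F2=7 F3=1; commitIndex=1
Op 9: append 2 -> log_len=10
Op 10: F0 acks idx 10 -> match: F0=10 F1=0 F2=7 F3=1; commitIndex=7
Op 11: F2 acks idx 4 -> match: F0=10 F1=0 F2=7 F3=1; commitIndex=7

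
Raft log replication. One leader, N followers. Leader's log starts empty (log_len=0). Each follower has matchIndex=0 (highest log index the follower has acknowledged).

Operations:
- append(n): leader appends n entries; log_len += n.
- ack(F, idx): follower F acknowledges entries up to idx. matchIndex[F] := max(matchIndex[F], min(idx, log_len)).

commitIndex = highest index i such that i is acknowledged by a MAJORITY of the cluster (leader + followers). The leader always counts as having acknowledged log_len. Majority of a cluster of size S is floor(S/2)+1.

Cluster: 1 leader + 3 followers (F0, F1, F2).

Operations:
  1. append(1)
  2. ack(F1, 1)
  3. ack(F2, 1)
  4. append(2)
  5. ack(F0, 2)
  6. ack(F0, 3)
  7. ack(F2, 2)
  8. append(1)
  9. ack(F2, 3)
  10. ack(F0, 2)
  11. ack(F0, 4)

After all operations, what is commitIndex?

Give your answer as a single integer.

Op 1: append 1 -> log_len=1
Op 2: F1 acks idx 1 -> match: F0=0 F1=1 F2=0; commitIndex=0
Op 3: F2 acks idx 1 -> match: F0=0 F1=1 F2=1; commitIndex=1
Op 4: append 2 -> log_len=3
Op 5: F0 acks idx 2 -> match: F0=2 F1=1 F2=1; commitIndex=1
Op 6: F0 acks idx 3 -> match: F0=3 F1=1 F2=1; commitIndex=1
Op 7: F2 acks idx 2 -> match: F0=3 F1=1 F2=2; commitIndex=2
Op 8: append 1 -> log_len=4
Op 9: F2 acks idx 3 -> match: F0=3 F1=1 F2=3; commitIndex=3
Op 10: F0 acks idx 2 -> match: F0=3 F1=1 F2=3; commitIndex=3
Op 11: F0 acks idx 4 -> match: F0=4 F1=1 F2=3; commitIndex=3

Answer: 3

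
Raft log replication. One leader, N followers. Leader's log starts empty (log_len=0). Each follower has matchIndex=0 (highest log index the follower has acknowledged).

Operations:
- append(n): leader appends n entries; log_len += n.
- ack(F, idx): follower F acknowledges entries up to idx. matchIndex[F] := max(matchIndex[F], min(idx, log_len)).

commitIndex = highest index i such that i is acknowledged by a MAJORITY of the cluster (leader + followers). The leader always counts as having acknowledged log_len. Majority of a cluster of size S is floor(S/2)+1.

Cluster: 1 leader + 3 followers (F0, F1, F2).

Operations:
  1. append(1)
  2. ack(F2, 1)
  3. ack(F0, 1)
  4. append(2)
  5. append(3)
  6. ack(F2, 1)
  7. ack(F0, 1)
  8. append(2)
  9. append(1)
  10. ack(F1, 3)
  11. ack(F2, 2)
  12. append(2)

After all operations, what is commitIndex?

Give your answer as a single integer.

Answer: 2

Derivation:
Op 1: append 1 -> log_len=1
Op 2: F2 acks idx 1 -> match: F0=0 F1=0 F2=1; commitIndex=0
Op 3: F0 acks idx 1 -> match: F0=1 F1=0 F2=1; commitIndex=1
Op 4: append 2 -> log_len=3
Op 5: append 3 -> log_len=6
Op 6: F2 acks idx 1 -> match: F0=1 F1=0 F2=1; commitIndex=1
Op 7: F0 acks idx 1 -> match: F0=1 F1=0 F2=1; commitIndex=1
Op 8: append 2 -> log_len=8
Op 9: append 1 -> log_len=9
Op 10: F1 acks idx 3 -> match: F0=1 F1=3 F2=1; commitIndex=1
Op 11: F2 acks idx 2 -> match: F0=1 F1=3 F2=2; commitIndex=2
Op 12: append 2 -> log_len=11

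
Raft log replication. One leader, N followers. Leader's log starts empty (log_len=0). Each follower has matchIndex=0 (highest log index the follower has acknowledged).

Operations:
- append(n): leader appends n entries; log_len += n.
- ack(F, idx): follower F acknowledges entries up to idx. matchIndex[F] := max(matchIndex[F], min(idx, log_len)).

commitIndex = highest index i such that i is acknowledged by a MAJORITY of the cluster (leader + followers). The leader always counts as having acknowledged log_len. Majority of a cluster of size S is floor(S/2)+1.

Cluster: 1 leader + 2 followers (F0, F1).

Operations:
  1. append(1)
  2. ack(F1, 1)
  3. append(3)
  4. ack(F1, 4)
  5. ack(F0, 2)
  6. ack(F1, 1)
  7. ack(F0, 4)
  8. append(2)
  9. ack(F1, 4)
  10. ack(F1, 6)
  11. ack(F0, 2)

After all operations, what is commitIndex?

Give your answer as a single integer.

Op 1: append 1 -> log_len=1
Op 2: F1 acks idx 1 -> match: F0=0 F1=1; commitIndex=1
Op 3: append 3 -> log_len=4
Op 4: F1 acks idx 4 -> match: F0=0 F1=4; commitIndex=4
Op 5: F0 acks idx 2 -> match: F0=2 F1=4; commitIndex=4
Op 6: F1 acks idx 1 -> match: F0=2 F1=4; commitIndex=4
Op 7: F0 acks idx 4 -> match: F0=4 F1=4; commitIndex=4
Op 8: append 2 -> log_len=6
Op 9: F1 acks idx 4 -> match: F0=4 F1=4; commitIndex=4
Op 10: F1 acks idx 6 -> match: F0=4 F1=6; commitIndex=6
Op 11: F0 acks idx 2 -> match: F0=4 F1=6; commitIndex=6

Answer: 6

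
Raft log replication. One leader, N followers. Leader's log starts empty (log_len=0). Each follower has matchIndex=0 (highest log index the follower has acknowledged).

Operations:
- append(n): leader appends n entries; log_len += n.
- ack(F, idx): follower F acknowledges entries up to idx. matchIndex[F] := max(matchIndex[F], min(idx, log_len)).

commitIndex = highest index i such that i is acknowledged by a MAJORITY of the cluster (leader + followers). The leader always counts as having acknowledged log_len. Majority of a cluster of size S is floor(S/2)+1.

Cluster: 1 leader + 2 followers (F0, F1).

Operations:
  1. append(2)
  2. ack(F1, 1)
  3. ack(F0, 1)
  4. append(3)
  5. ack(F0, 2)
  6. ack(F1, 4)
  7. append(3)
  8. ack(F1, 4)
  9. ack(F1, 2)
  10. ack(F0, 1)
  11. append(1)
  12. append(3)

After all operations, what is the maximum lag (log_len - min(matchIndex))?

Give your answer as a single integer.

Answer: 10

Derivation:
Op 1: append 2 -> log_len=2
Op 2: F1 acks idx 1 -> match: F0=0 F1=1; commitIndex=1
Op 3: F0 acks idx 1 -> match: F0=1 F1=1; commitIndex=1
Op 4: append 3 -> log_len=5
Op 5: F0 acks idx 2 -> match: F0=2 F1=1; commitIndex=2
Op 6: F1 acks idx 4 -> match: F0=2 F1=4; commitIndex=4
Op 7: append 3 -> log_len=8
Op 8: F1 acks idx 4 -> match: F0=2 F1=4; commitIndex=4
Op 9: F1 acks idx 2 -> match: F0=2 F1=4; commitIndex=4
Op 10: F0 acks idx 1 -> match: F0=2 F1=4; commitIndex=4
Op 11: append 1 -> log_len=9
Op 12: append 3 -> log_len=12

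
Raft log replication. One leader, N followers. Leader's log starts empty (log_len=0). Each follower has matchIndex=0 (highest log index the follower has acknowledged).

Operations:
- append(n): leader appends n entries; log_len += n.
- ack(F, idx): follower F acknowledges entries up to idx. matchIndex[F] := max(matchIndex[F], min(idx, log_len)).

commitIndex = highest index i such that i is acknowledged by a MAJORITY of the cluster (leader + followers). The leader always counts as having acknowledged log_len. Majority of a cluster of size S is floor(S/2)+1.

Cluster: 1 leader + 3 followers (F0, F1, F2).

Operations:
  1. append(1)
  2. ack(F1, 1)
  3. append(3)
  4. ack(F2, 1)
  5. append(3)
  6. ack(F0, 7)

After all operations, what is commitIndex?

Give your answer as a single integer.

Op 1: append 1 -> log_len=1
Op 2: F1 acks idx 1 -> match: F0=0 F1=1 F2=0; commitIndex=0
Op 3: append 3 -> log_len=4
Op 4: F2 acks idx 1 -> match: F0=0 F1=1 F2=1; commitIndex=1
Op 5: append 3 -> log_len=7
Op 6: F0 acks idx 7 -> match: F0=7 F1=1 F2=1; commitIndex=1

Answer: 1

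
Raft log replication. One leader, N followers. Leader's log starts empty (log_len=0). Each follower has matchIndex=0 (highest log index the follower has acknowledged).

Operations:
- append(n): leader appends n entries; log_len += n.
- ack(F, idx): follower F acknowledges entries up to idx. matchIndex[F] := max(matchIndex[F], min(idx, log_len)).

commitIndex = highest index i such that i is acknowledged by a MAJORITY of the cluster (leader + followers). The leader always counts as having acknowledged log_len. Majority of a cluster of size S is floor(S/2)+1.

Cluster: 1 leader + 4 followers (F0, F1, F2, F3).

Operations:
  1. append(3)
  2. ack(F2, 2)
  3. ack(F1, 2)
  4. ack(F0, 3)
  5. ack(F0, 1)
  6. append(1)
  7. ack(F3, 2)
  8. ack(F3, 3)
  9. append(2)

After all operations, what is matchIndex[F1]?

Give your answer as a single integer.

Answer: 2

Derivation:
Op 1: append 3 -> log_len=3
Op 2: F2 acks idx 2 -> match: F0=0 F1=0 F2=2 F3=0; commitIndex=0
Op 3: F1 acks idx 2 -> match: F0=0 F1=2 F2=2 F3=0; commitIndex=2
Op 4: F0 acks idx 3 -> match: F0=3 F1=2 F2=2 F3=0; commitIndex=2
Op 5: F0 acks idx 1 -> match: F0=3 F1=2 F2=2 F3=0; commitIndex=2
Op 6: append 1 -> log_len=4
Op 7: F3 acks idx 2 -> match: F0=3 F1=2 F2=2 F3=2; commitIndex=2
Op 8: F3 acks idx 3 -> match: F0=3 F1=2 F2=2 F3=3; commitIndex=3
Op 9: append 2 -> log_len=6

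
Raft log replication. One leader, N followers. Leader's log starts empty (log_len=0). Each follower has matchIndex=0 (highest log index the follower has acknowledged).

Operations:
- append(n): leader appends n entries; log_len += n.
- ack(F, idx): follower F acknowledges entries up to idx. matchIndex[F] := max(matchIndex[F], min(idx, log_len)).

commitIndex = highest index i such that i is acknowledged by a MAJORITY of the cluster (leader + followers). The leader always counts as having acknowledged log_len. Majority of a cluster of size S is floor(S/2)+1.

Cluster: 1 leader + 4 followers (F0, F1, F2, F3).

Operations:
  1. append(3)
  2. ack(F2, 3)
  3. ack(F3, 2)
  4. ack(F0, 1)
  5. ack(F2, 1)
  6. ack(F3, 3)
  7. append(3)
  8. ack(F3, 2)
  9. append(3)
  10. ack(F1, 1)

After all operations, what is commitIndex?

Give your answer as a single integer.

Answer: 3

Derivation:
Op 1: append 3 -> log_len=3
Op 2: F2 acks idx 3 -> match: F0=0 F1=0 F2=3 F3=0; commitIndex=0
Op 3: F3 acks idx 2 -> match: F0=0 F1=0 F2=3 F3=2; commitIndex=2
Op 4: F0 acks idx 1 -> match: F0=1 F1=0 F2=3 F3=2; commitIndex=2
Op 5: F2 acks idx 1 -> match: F0=1 F1=0 F2=3 F3=2; commitIndex=2
Op 6: F3 acks idx 3 -> match: F0=1 F1=0 F2=3 F3=3; commitIndex=3
Op 7: append 3 -> log_len=6
Op 8: F3 acks idx 2 -> match: F0=1 F1=0 F2=3 F3=3; commitIndex=3
Op 9: append 3 -> log_len=9
Op 10: F1 acks idx 1 -> match: F0=1 F1=1 F2=3 F3=3; commitIndex=3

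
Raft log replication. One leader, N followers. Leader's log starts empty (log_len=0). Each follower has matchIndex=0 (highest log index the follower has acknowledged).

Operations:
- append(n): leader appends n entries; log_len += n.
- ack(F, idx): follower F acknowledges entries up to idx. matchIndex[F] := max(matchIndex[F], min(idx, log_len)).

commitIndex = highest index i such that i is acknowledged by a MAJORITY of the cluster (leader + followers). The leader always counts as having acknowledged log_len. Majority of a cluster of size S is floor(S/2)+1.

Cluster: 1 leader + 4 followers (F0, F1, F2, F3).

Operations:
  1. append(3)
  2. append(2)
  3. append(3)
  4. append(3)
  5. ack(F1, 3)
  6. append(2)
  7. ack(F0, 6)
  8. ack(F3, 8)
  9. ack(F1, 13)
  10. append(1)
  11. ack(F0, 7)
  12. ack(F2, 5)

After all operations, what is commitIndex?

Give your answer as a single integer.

Answer: 8

Derivation:
Op 1: append 3 -> log_len=3
Op 2: append 2 -> log_len=5
Op 3: append 3 -> log_len=8
Op 4: append 3 -> log_len=11
Op 5: F1 acks idx 3 -> match: F0=0 F1=3 F2=0 F3=0; commitIndex=0
Op 6: append 2 -> log_len=13
Op 7: F0 acks idx 6 -> match: F0=6 F1=3 F2=0 F3=0; commitIndex=3
Op 8: F3 acks idx 8 -> match: F0=6 F1=3 F2=0 F3=8; commitIndex=6
Op 9: F1 acks idx 13 -> match: F0=6 F1=13 F2=0 F3=8; commitIndex=8
Op 10: append 1 -> log_len=14
Op 11: F0 acks idx 7 -> match: F0=7 F1=13 F2=0 F3=8; commitIndex=8
Op 12: F2 acks idx 5 -> match: F0=7 F1=13 F2=5 F3=8; commitIndex=8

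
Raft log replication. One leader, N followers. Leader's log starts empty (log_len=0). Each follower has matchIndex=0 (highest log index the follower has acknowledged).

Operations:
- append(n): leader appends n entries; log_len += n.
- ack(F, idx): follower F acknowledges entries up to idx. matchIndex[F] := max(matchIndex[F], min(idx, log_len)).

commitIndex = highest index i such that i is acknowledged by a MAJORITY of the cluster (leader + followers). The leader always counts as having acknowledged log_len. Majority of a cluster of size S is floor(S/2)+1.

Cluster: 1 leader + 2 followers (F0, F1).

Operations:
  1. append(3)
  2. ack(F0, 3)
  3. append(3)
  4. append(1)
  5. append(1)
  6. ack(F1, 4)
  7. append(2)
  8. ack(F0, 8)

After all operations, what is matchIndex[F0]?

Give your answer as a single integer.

Answer: 8

Derivation:
Op 1: append 3 -> log_len=3
Op 2: F0 acks idx 3 -> match: F0=3 F1=0; commitIndex=3
Op 3: append 3 -> log_len=6
Op 4: append 1 -> log_len=7
Op 5: append 1 -> log_len=8
Op 6: F1 acks idx 4 -> match: F0=3 F1=4; commitIndex=4
Op 7: append 2 -> log_len=10
Op 8: F0 acks idx 8 -> match: F0=8 F1=4; commitIndex=8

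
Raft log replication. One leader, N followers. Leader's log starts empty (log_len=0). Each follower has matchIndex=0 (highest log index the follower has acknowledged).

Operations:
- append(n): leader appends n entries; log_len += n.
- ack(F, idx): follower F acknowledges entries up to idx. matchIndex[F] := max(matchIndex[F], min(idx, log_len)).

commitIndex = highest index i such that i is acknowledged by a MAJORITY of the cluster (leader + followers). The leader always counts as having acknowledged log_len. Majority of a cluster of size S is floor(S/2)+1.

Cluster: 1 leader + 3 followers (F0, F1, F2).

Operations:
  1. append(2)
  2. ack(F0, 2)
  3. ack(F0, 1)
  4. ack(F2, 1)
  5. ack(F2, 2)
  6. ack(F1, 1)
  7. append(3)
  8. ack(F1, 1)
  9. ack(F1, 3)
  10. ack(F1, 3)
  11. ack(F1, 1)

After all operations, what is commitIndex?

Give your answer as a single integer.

Answer: 2

Derivation:
Op 1: append 2 -> log_len=2
Op 2: F0 acks idx 2 -> match: F0=2 F1=0 F2=0; commitIndex=0
Op 3: F0 acks idx 1 -> match: F0=2 F1=0 F2=0; commitIndex=0
Op 4: F2 acks idx 1 -> match: F0=2 F1=0 F2=1; commitIndex=1
Op 5: F2 acks idx 2 -> match: F0=2 F1=0 F2=2; commitIndex=2
Op 6: F1 acks idx 1 -> match: F0=2 F1=1 F2=2; commitIndex=2
Op 7: append 3 -> log_len=5
Op 8: F1 acks idx 1 -> match: F0=2 F1=1 F2=2; commitIndex=2
Op 9: F1 acks idx 3 -> match: F0=2 F1=3 F2=2; commitIndex=2
Op 10: F1 acks idx 3 -> match: F0=2 F1=3 F2=2; commitIndex=2
Op 11: F1 acks idx 1 -> match: F0=2 F1=3 F2=2; commitIndex=2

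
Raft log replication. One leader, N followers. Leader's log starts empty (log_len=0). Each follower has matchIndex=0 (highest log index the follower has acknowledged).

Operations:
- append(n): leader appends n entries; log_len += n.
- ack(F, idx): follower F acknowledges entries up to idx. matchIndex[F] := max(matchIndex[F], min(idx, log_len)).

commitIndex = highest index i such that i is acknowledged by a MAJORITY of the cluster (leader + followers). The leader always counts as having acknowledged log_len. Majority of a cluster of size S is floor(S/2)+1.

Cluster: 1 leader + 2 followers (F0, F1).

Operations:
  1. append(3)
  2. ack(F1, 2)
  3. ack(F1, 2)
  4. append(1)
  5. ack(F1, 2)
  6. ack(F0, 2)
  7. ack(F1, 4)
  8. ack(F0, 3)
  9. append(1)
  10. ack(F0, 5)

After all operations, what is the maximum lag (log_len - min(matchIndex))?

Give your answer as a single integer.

Op 1: append 3 -> log_len=3
Op 2: F1 acks idx 2 -> match: F0=0 F1=2; commitIndex=2
Op 3: F1 acks idx 2 -> match: F0=0 F1=2; commitIndex=2
Op 4: append 1 -> log_len=4
Op 5: F1 acks idx 2 -> match: F0=0 F1=2; commitIndex=2
Op 6: F0 acks idx 2 -> match: F0=2 F1=2; commitIndex=2
Op 7: F1 acks idx 4 -> match: F0=2 F1=4; commitIndex=4
Op 8: F0 acks idx 3 -> match: F0=3 F1=4; commitIndex=4
Op 9: append 1 -> log_len=5
Op 10: F0 acks idx 5 -> match: F0=5 F1=4; commitIndex=5

Answer: 1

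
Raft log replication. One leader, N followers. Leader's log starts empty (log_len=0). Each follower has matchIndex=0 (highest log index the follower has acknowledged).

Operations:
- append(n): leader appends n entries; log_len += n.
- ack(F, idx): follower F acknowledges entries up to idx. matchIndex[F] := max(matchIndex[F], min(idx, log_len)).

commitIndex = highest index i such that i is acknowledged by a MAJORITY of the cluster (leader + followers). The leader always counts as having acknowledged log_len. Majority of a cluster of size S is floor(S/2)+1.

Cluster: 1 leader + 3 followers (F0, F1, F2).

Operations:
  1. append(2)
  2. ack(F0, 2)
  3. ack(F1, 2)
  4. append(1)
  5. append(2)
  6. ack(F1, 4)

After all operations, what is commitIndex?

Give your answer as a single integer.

Op 1: append 2 -> log_len=2
Op 2: F0 acks idx 2 -> match: F0=2 F1=0 F2=0; commitIndex=0
Op 3: F1 acks idx 2 -> match: F0=2 F1=2 F2=0; commitIndex=2
Op 4: append 1 -> log_len=3
Op 5: append 2 -> log_len=5
Op 6: F1 acks idx 4 -> match: F0=2 F1=4 F2=0; commitIndex=2

Answer: 2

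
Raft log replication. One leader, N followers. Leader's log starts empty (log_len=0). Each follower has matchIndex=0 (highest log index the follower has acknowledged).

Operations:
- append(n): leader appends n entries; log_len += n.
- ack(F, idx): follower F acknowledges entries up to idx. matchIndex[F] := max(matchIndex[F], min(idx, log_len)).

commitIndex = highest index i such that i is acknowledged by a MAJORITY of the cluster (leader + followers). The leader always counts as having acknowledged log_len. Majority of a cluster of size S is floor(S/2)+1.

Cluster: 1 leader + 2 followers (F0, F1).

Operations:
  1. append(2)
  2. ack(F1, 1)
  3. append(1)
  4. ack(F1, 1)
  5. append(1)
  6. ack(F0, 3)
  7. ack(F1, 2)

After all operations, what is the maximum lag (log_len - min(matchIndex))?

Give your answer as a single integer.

Answer: 2

Derivation:
Op 1: append 2 -> log_len=2
Op 2: F1 acks idx 1 -> match: F0=0 F1=1; commitIndex=1
Op 3: append 1 -> log_len=3
Op 4: F1 acks idx 1 -> match: F0=0 F1=1; commitIndex=1
Op 5: append 1 -> log_len=4
Op 6: F0 acks idx 3 -> match: F0=3 F1=1; commitIndex=3
Op 7: F1 acks idx 2 -> match: F0=3 F1=2; commitIndex=3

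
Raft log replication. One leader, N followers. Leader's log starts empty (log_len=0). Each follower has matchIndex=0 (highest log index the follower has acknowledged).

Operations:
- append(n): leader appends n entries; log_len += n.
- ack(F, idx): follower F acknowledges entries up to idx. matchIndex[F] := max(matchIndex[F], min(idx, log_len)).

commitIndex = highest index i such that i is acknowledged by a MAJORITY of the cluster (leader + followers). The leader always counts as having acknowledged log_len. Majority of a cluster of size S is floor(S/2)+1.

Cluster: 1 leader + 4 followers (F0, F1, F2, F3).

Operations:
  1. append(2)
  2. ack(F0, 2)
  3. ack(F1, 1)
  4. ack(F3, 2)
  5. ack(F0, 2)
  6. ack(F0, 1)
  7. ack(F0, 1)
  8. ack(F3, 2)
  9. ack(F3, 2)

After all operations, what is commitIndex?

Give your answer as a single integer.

Answer: 2

Derivation:
Op 1: append 2 -> log_len=2
Op 2: F0 acks idx 2 -> match: F0=2 F1=0 F2=0 F3=0; commitIndex=0
Op 3: F1 acks idx 1 -> match: F0=2 F1=1 F2=0 F3=0; commitIndex=1
Op 4: F3 acks idx 2 -> match: F0=2 F1=1 F2=0 F3=2; commitIndex=2
Op 5: F0 acks idx 2 -> match: F0=2 F1=1 F2=0 F3=2; commitIndex=2
Op 6: F0 acks idx 1 -> match: F0=2 F1=1 F2=0 F3=2; commitIndex=2
Op 7: F0 acks idx 1 -> match: F0=2 F1=1 F2=0 F3=2; commitIndex=2
Op 8: F3 acks idx 2 -> match: F0=2 F1=1 F2=0 F3=2; commitIndex=2
Op 9: F3 acks idx 2 -> match: F0=2 F1=1 F2=0 F3=2; commitIndex=2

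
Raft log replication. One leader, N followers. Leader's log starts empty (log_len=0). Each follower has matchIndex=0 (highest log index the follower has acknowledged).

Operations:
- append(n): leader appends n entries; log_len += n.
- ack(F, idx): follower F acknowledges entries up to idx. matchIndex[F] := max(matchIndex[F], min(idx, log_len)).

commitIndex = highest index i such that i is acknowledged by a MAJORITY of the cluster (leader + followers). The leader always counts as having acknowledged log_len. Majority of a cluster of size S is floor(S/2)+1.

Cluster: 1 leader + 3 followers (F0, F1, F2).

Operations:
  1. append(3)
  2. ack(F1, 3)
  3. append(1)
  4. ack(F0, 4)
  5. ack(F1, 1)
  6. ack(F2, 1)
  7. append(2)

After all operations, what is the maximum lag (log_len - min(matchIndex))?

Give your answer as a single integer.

Op 1: append 3 -> log_len=3
Op 2: F1 acks idx 3 -> match: F0=0 F1=3 F2=0; commitIndex=0
Op 3: append 1 -> log_len=4
Op 4: F0 acks idx 4 -> match: F0=4 F1=3 F2=0; commitIndex=3
Op 5: F1 acks idx 1 -> match: F0=4 F1=3 F2=0; commitIndex=3
Op 6: F2 acks idx 1 -> match: F0=4 F1=3 F2=1; commitIndex=3
Op 7: append 2 -> log_len=6

Answer: 5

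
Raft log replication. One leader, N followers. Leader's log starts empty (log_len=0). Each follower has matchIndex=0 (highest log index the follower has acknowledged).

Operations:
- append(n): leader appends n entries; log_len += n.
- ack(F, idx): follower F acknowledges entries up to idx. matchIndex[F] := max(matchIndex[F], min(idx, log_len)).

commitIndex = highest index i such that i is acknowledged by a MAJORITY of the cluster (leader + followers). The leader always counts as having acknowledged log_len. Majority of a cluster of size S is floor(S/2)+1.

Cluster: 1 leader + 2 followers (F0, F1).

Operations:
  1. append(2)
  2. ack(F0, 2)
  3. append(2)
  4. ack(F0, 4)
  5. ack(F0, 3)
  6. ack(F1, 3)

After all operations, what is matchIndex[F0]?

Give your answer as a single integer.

Answer: 4

Derivation:
Op 1: append 2 -> log_len=2
Op 2: F0 acks idx 2 -> match: F0=2 F1=0; commitIndex=2
Op 3: append 2 -> log_len=4
Op 4: F0 acks idx 4 -> match: F0=4 F1=0; commitIndex=4
Op 5: F0 acks idx 3 -> match: F0=4 F1=0; commitIndex=4
Op 6: F1 acks idx 3 -> match: F0=4 F1=3; commitIndex=4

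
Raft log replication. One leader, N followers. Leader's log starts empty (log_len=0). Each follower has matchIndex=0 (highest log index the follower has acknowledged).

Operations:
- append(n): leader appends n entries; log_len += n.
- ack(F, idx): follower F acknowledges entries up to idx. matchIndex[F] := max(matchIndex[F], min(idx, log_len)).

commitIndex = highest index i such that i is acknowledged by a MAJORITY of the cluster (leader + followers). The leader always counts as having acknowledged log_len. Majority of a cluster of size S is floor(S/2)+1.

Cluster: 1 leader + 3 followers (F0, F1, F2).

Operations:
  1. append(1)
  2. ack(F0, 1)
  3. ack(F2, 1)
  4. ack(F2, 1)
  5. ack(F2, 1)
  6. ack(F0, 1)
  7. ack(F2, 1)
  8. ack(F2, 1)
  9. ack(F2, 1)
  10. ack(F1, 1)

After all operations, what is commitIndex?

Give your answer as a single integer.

Op 1: append 1 -> log_len=1
Op 2: F0 acks idx 1 -> match: F0=1 F1=0 F2=0; commitIndex=0
Op 3: F2 acks idx 1 -> match: F0=1 F1=0 F2=1; commitIndex=1
Op 4: F2 acks idx 1 -> match: F0=1 F1=0 F2=1; commitIndex=1
Op 5: F2 acks idx 1 -> match: F0=1 F1=0 F2=1; commitIndex=1
Op 6: F0 acks idx 1 -> match: F0=1 F1=0 F2=1; commitIndex=1
Op 7: F2 acks idx 1 -> match: F0=1 F1=0 F2=1; commitIndex=1
Op 8: F2 acks idx 1 -> match: F0=1 F1=0 F2=1; commitIndex=1
Op 9: F2 acks idx 1 -> match: F0=1 F1=0 F2=1; commitIndex=1
Op 10: F1 acks idx 1 -> match: F0=1 F1=1 F2=1; commitIndex=1

Answer: 1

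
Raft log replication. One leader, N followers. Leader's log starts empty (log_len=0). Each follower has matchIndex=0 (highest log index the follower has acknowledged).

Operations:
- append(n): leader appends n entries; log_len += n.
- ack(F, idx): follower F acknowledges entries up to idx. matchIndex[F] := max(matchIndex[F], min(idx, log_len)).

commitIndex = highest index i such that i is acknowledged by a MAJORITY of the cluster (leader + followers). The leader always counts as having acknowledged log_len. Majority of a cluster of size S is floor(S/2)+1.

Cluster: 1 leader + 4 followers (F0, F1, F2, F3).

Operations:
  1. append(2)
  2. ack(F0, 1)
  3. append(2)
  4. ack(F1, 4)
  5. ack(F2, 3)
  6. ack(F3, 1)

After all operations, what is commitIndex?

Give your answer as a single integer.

Op 1: append 2 -> log_len=2
Op 2: F0 acks idx 1 -> match: F0=1 F1=0 F2=0 F3=0; commitIndex=0
Op 3: append 2 -> log_len=4
Op 4: F1 acks idx 4 -> match: F0=1 F1=4 F2=0 F3=0; commitIndex=1
Op 5: F2 acks idx 3 -> match: F0=1 F1=4 F2=3 F3=0; commitIndex=3
Op 6: F3 acks idx 1 -> match: F0=1 F1=4 F2=3 F3=1; commitIndex=3

Answer: 3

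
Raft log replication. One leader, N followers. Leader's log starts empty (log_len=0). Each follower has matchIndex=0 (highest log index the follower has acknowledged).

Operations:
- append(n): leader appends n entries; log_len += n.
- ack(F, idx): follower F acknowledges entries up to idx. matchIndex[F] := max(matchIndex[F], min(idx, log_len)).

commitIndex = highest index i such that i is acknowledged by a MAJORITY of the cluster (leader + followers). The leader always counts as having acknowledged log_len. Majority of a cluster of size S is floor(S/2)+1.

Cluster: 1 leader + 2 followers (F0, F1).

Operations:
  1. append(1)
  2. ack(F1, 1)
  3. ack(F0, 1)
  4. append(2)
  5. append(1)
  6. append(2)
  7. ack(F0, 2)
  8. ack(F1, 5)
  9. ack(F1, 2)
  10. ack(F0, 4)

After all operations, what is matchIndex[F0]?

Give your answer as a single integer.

Answer: 4

Derivation:
Op 1: append 1 -> log_len=1
Op 2: F1 acks idx 1 -> match: F0=0 F1=1; commitIndex=1
Op 3: F0 acks idx 1 -> match: F0=1 F1=1; commitIndex=1
Op 4: append 2 -> log_len=3
Op 5: append 1 -> log_len=4
Op 6: append 2 -> log_len=6
Op 7: F0 acks idx 2 -> match: F0=2 F1=1; commitIndex=2
Op 8: F1 acks idx 5 -> match: F0=2 F1=5; commitIndex=5
Op 9: F1 acks idx 2 -> match: F0=2 F1=5; commitIndex=5
Op 10: F0 acks idx 4 -> match: F0=4 F1=5; commitIndex=5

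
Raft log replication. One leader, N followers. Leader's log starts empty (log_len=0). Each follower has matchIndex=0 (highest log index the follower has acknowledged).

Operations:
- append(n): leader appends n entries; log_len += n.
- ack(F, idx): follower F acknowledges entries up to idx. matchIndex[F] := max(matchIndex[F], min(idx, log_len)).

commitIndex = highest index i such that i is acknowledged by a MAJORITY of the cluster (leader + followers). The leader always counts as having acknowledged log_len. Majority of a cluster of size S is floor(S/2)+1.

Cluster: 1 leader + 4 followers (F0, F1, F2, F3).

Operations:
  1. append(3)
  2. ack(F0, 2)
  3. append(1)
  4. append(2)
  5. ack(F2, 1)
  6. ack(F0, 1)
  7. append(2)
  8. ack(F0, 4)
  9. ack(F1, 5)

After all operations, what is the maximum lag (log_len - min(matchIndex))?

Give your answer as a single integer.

Answer: 8

Derivation:
Op 1: append 3 -> log_len=3
Op 2: F0 acks idx 2 -> match: F0=2 F1=0 F2=0 F3=0; commitIndex=0
Op 3: append 1 -> log_len=4
Op 4: append 2 -> log_len=6
Op 5: F2 acks idx 1 -> match: F0=2 F1=0 F2=1 F3=0; commitIndex=1
Op 6: F0 acks idx 1 -> match: F0=2 F1=0 F2=1 F3=0; commitIndex=1
Op 7: append 2 -> log_len=8
Op 8: F0 acks idx 4 -> match: F0=4 F1=0 F2=1 F3=0; commitIndex=1
Op 9: F1 acks idx 5 -> match: F0=4 F1=5 F2=1 F3=0; commitIndex=4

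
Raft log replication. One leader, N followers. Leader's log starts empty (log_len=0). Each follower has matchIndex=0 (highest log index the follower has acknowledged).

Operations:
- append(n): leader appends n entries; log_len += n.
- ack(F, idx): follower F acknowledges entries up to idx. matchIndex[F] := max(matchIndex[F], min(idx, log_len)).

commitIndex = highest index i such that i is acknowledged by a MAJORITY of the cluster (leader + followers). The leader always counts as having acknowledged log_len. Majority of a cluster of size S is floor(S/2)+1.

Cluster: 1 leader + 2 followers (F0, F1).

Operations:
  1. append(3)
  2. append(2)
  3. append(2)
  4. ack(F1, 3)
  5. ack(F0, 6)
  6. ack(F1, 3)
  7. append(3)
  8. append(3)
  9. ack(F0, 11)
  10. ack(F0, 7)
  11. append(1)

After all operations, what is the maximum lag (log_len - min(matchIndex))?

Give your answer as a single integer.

Answer: 11

Derivation:
Op 1: append 3 -> log_len=3
Op 2: append 2 -> log_len=5
Op 3: append 2 -> log_len=7
Op 4: F1 acks idx 3 -> match: F0=0 F1=3; commitIndex=3
Op 5: F0 acks idx 6 -> match: F0=6 F1=3; commitIndex=6
Op 6: F1 acks idx 3 -> match: F0=6 F1=3; commitIndex=6
Op 7: append 3 -> log_len=10
Op 8: append 3 -> log_len=13
Op 9: F0 acks idx 11 -> match: F0=11 F1=3; commitIndex=11
Op 10: F0 acks idx 7 -> match: F0=11 F1=3; commitIndex=11
Op 11: append 1 -> log_len=14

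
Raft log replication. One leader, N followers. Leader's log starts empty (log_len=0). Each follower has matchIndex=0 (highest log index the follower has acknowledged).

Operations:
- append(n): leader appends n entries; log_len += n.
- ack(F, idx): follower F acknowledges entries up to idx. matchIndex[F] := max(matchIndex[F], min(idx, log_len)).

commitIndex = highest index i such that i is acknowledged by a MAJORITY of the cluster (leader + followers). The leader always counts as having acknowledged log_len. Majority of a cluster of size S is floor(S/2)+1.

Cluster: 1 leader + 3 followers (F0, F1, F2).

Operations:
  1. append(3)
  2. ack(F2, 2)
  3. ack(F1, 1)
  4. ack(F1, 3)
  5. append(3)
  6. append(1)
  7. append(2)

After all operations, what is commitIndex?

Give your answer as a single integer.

Op 1: append 3 -> log_len=3
Op 2: F2 acks idx 2 -> match: F0=0 F1=0 F2=2; commitIndex=0
Op 3: F1 acks idx 1 -> match: F0=0 F1=1 F2=2; commitIndex=1
Op 4: F1 acks idx 3 -> match: F0=0 F1=3 F2=2; commitIndex=2
Op 5: append 3 -> log_len=6
Op 6: append 1 -> log_len=7
Op 7: append 2 -> log_len=9

Answer: 2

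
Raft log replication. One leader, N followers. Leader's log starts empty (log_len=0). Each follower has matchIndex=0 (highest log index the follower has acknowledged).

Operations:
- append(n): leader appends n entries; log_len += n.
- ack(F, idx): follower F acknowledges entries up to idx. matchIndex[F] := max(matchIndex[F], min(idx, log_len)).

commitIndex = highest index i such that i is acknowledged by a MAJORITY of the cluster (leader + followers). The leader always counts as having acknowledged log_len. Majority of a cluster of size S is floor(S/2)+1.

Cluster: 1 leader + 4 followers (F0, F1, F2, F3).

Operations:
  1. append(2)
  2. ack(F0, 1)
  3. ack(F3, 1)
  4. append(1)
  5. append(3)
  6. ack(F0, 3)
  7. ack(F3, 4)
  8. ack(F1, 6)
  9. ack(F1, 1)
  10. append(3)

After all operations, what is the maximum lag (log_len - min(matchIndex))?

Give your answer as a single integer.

Answer: 9

Derivation:
Op 1: append 2 -> log_len=2
Op 2: F0 acks idx 1 -> match: F0=1 F1=0 F2=0 F3=0; commitIndex=0
Op 3: F3 acks idx 1 -> match: F0=1 F1=0 F2=0 F3=1; commitIndex=1
Op 4: append 1 -> log_len=3
Op 5: append 3 -> log_len=6
Op 6: F0 acks idx 3 -> match: F0=3 F1=0 F2=0 F3=1; commitIndex=1
Op 7: F3 acks idx 4 -> match: F0=3 F1=0 F2=0 F3=4; commitIndex=3
Op 8: F1 acks idx 6 -> match: F0=3 F1=6 F2=0 F3=4; commitIndex=4
Op 9: F1 acks idx 1 -> match: F0=3 F1=6 F2=0 F3=4; commitIndex=4
Op 10: append 3 -> log_len=9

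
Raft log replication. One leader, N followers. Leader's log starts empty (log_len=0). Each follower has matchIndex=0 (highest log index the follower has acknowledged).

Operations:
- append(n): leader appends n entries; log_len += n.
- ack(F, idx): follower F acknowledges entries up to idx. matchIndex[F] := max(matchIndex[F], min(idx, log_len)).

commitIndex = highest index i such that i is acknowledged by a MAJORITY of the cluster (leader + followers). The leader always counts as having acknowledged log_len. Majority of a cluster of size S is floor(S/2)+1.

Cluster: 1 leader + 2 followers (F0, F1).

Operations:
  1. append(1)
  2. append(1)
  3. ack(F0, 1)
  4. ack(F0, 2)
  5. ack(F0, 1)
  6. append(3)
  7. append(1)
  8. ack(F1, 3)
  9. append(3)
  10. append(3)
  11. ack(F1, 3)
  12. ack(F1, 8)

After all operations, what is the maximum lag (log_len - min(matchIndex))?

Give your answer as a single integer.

Op 1: append 1 -> log_len=1
Op 2: append 1 -> log_len=2
Op 3: F0 acks idx 1 -> match: F0=1 F1=0; commitIndex=1
Op 4: F0 acks idx 2 -> match: F0=2 F1=0; commitIndex=2
Op 5: F0 acks idx 1 -> match: F0=2 F1=0; commitIndex=2
Op 6: append 3 -> log_len=5
Op 7: append 1 -> log_len=6
Op 8: F1 acks idx 3 -> match: F0=2 F1=3; commitIndex=3
Op 9: append 3 -> log_len=9
Op 10: append 3 -> log_len=12
Op 11: F1 acks idx 3 -> match: F0=2 F1=3; commitIndex=3
Op 12: F1 acks idx 8 -> match: F0=2 F1=8; commitIndex=8

Answer: 10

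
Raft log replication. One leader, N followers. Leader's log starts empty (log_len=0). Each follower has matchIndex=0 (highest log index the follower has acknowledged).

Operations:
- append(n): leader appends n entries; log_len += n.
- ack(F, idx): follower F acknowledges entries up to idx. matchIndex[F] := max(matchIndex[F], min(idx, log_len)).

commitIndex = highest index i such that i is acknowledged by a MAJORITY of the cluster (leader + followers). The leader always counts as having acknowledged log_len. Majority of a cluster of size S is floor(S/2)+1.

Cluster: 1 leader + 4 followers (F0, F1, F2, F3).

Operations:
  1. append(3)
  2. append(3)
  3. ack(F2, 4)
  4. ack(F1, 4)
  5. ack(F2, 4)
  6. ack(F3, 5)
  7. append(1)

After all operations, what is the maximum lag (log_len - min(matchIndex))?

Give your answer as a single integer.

Op 1: append 3 -> log_len=3
Op 2: append 3 -> log_len=6
Op 3: F2 acks idx 4 -> match: F0=0 F1=0 F2=4 F3=0; commitIndex=0
Op 4: F1 acks idx 4 -> match: F0=0 F1=4 F2=4 F3=0; commitIndex=4
Op 5: F2 acks idx 4 -> match: F0=0 F1=4 F2=4 F3=0; commitIndex=4
Op 6: F3 acks idx 5 -> match: F0=0 F1=4 F2=4 F3=5; commitIndex=4
Op 7: append 1 -> log_len=7

Answer: 7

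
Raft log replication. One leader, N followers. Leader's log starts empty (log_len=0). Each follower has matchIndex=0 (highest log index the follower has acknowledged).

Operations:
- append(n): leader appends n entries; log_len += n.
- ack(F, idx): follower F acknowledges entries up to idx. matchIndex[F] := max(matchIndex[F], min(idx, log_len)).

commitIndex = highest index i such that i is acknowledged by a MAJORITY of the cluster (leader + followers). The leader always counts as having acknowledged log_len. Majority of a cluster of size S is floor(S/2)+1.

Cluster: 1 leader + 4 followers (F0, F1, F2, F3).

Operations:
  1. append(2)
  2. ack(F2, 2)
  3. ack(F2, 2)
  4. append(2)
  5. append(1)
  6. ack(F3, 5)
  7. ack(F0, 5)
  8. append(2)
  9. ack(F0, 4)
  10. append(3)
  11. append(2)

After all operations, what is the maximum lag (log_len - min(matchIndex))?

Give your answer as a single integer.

Answer: 12

Derivation:
Op 1: append 2 -> log_len=2
Op 2: F2 acks idx 2 -> match: F0=0 F1=0 F2=2 F3=0; commitIndex=0
Op 3: F2 acks idx 2 -> match: F0=0 F1=0 F2=2 F3=0; commitIndex=0
Op 4: append 2 -> log_len=4
Op 5: append 1 -> log_len=5
Op 6: F3 acks idx 5 -> match: F0=0 F1=0 F2=2 F3=5; commitIndex=2
Op 7: F0 acks idx 5 -> match: F0=5 F1=0 F2=2 F3=5; commitIndex=5
Op 8: append 2 -> log_len=7
Op 9: F0 acks idx 4 -> match: F0=5 F1=0 F2=2 F3=5; commitIndex=5
Op 10: append 3 -> log_len=10
Op 11: append 2 -> log_len=12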